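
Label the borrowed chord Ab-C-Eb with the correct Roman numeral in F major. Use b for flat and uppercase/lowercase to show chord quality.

bIII

Ab is the lowered form of scale degree 3 in F major (the diatonic degree 3 is A). Ab–C–Eb is a major chord — the form found in F minor, not the diatonic iii (Am). Borrowed into F major it is written bIII.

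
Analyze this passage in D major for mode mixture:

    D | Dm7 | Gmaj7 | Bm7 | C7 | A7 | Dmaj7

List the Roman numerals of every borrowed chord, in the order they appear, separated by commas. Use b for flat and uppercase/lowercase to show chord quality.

D major has the diatonic set D, Em, F#m, G, A, Bm, C#dim. D, Gmaj7, Bm7, A7 and Dmaj7 all belong to that set. But Dm7 (D–F–A–C) is foreign: the diatonic I on degree 1 is D, whereas Dm7 comes from D minor. It is labeled i7. C7 (C–E–G–Bb) doesn't fit — on degree 7 D major would have C#dim (vii°). C7 is the degree-7 chord of D minor, so it is the borrowed bVII7.

i7, bVII7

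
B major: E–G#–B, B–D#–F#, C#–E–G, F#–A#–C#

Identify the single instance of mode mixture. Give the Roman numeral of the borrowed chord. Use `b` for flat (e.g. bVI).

ii°

The diatonic triads in B major are B, C#m, D#m, E, F#, G#m, A#dim. Of the given chords, E–G#–B = E, B–D#–F# = B and F#–A#–C# = F# are diatonic. But C#–E–G is foreign: the diatonic ii on degree 2 is C#m, whereas C#dim comes from B minor. It is labeled ii°.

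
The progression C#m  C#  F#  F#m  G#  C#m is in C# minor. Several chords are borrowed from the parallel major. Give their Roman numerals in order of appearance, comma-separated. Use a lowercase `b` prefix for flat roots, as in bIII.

I, IV

In C# minor (with V from harmonic minor) the diatonic chords are C#m, D#dim, E, F#m, G#, A, B. C#m, F#m and G# are all diatonic. But C# (C#–E#–G#) is foreign: the diatonic i on degree 1 is C#m, whereas C# comes from C# major. It is labeled I. F# (F#–A#–C#) doesn't fit — on degree 4 C# minor would have F#m (iv). F# is the degree-4 chord of C# major, so it is the borrowed IV.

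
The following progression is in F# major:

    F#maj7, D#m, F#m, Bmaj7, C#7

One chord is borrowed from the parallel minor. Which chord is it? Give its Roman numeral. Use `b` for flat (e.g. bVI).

i

F# major has the diatonic set F#, G#m, A#m, B, C#, D#m, E#dim. Of the given chords, F#maj7, D#m, Bmaj7 and C#7 are diatonic. F#m (F#–A–C#) doesn't fit — on degree 1 F# major would have F# (I). F#m is the degree-1 chord of F# minor, so it is the borrowed i.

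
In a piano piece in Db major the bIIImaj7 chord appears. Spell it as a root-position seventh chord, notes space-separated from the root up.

bIIImaj7 is built on the lowered scale degree 3. In Db major degree 3 is F; lowered it becomes Fb. In Db minor the chord on Fb is Fb–Ab–Cb–Eb.

Fb Ab Cb Eb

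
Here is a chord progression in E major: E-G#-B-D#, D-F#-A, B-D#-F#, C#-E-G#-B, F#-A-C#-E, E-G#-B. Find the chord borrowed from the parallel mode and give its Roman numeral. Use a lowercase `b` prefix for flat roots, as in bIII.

bVII

In E major the diatonic chords are E, F#m, G#m, A, B, C#m, D#dim. Of the given chords, E–G#–B–D# = Emaj7, B–D#–F# = B, C#–E–G#–B = C#m7, F#–A–C#–E = F#m7 and E–G#–B = E are diatonic. D–F#–A doesn't fit — on degree 7 E major would have D#dim (vii°). D is the degree-7 chord of E minor, so it is the borrowed bVII.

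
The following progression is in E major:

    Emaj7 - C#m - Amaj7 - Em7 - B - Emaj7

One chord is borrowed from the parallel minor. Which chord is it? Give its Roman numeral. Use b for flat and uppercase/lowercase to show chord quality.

i7

The diatonic triads in E major are E, F#m, G#m, A, B, C#m, D#dim. Emaj7, C#m, Amaj7 and B all belong to that set. But Em7 (E–G–B–D) is foreign: the diatonic I on degree 1 is E, whereas Em7 comes from E minor. It is labeled i7.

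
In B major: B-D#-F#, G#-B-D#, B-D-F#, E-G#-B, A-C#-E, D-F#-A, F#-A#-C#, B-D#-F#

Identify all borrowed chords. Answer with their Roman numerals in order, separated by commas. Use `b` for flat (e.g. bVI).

i, bVII, bIII

The diatonic triads in B major are B, C#m, D#m, E, F#, G#m, A#dim. B–D#–F# = B, G#–B–D# = G#m, E–G#–B = E and F#–A#–C# = F# all belong to that set. But B–D–F# is foreign: the diatonic I on degree 1 is B, whereas Bm comes from B minor. It is labeled i. A–C#–E doesn't fit — on degree 7 B major would have A#dim (vii°). A is the degree-7 chord of B minor, so it is the borrowed bVII. D–F#–A is not: scale degree 3 in B major carries D#m (iii). In B minor the chord on that degree is D, so here it functions as bIII, borrowed from the parallel minor.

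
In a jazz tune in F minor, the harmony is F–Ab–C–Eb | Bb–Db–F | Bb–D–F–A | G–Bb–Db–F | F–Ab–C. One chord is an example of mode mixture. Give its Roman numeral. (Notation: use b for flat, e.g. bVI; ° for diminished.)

In F minor (with V from harmonic minor) the diatonic chords are Fm, Gdim, Ab, Bbm, C, Db, Eb. Of the given chords, F–Ab–C–Eb = Fm7, Bb–Db–F = Bbm, G–Bb–Db–F = Gm7b5 and F–Ab–C = Fm are diatonic. But Bb–D–F–A is foreign: the diatonic iv on degree 4 is Bbm, whereas Bbmaj7 comes from F major. It is labeled IVmaj7.

IVmaj7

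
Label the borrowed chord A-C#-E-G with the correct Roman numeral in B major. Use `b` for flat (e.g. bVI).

In B major scale degree 7 is A#; A is its lowered form, from B minor. Diatonically B major has A#dim (vii°) on that degree; A–C#–E–G is instead the dominant-seventh chord native to B minor, so it takes the label bVII7.

bVII7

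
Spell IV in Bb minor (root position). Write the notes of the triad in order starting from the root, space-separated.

The root, Eb, is scale degree 4 — the same note in Bb minor and Bb major; only the chord quality changes. Stacking thirds in Bb major on Eb gives Eb–G–Bb.

Eb G Bb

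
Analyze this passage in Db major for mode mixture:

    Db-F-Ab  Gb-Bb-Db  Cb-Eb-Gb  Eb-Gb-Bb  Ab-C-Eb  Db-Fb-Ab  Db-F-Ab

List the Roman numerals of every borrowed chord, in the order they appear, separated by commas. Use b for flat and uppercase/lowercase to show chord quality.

bVII, i

The diatonic triads in Db major are Db, Ebm, Fm, Gb, Ab, Bbm, Cdim. Db–F–Ab = Db, Gb–Bb–Db = Gb, Eb–Gb–Bb = Ebm and Ab–C–Eb = Ab all belong to that set. Cb–Eb–Gb doesn't fit — on degree 7 Db major would have Cdim (vii°). Cb is the degree-7 chord of Db minor, so it is the borrowed bVII. But Db–Fb–Ab is foreign: the diatonic I on degree 1 is Db, whereas Dbm comes from Db minor. It is labeled i.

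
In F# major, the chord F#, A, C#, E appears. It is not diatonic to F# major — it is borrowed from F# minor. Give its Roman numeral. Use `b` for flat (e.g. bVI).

F# is scale degree 1 in F# major. Diatonically F# major has F# (I) on that degree; F#–A–C#–E is instead the minor-seventh chord native to F# minor, so it takes the label i7.

i7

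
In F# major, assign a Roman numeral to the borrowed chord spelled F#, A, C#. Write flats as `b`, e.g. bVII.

The root F# is the diatonic 1st degree of F# major; the borrowing shows in the chord quality. F#–A–C# is a minor chord — the form found in F# minor, not the diatonic I (F#). Borrowed into F# major it is written i.

i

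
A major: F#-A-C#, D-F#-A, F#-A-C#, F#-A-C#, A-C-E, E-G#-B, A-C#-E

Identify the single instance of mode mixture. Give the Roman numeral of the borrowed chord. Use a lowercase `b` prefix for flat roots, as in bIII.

In A major the diatonic chords are A, Bm, C#m, D, E, F#m, G#dim. F#–A–C# = F#m, D–F#–A = D, E–G#–B = E and A–C#–E = A are all diatonic. A–C–E is not: scale degree 1 in A major carries A (I). In A minor the chord on that degree is Am, so here it functions as i, borrowed from the parallel minor.

i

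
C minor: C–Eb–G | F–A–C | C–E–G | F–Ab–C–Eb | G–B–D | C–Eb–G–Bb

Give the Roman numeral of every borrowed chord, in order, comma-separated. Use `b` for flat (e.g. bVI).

In C minor (with V from harmonic minor) the diatonic chords are Cm, Ddim, Eb, Fm, G, Ab, Bb. Of the given chords, C–Eb–G = Cm, F–Ab–C–Eb = Fm7, G–B–D = G and C–Eb–G–Bb = Cm7 are diatonic. But F–A–C is foreign: the diatonic iv on degree 4 is Fm, whereas F comes from C major. It is labeled IV. But C–E–G is foreign: the diatonic i on degree 1 is Cm, whereas C comes from C major. It is labeled I.

IV, I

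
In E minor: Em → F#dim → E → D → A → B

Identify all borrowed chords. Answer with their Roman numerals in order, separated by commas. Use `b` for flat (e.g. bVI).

The diatonic triads in E minor (with V from harmonic minor) are Em, F#dim, G, Am, B, C, D. Em, F#dim, D and B all belong to that set. E (E–G#–B) is not: scale degree 1 in E minor carries Em (i). In E major the chord on that degree is E, so here it functions as I, borrowed from the parallel major. A (A–C#–E) doesn't fit — on degree 4 E minor would have Am (iv). A is the degree-4 chord of E major, so it is the borrowed IV.

I, IV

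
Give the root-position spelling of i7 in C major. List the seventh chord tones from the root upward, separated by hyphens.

i7 is built on scale degree 1, which is C in both C major and its parallel. In C minor the chord on C is C–Eb–G–Bb.

C-Eb-G-Bb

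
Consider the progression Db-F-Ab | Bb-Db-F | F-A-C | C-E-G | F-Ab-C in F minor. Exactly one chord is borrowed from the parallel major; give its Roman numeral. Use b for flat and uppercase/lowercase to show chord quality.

I

F minor has the diatonic set Fm, Gdim, Ab, Bbm, C, Db, Eb (with V from harmonic minor). Db–F–Ab = Db, Bb–Db–F = Bbm, C–E–G = C and F–Ab–C = Fm are all diatonic. But F–A–C is foreign: the diatonic i on degree 1 is Fm, whereas F comes from F major. It is labeled I.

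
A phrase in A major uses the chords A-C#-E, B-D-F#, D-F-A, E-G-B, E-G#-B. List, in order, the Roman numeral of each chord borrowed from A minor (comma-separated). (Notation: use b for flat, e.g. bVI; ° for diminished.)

A major has the diatonic set A, Bm, C#m, D, E, F#m, G#dim. Of the given chords, A–C#–E = A, B–D–F# = Bm and E–G#–B = E are diatonic. But D–F–A is foreign: the diatonic IV on degree 4 is D, whereas Dm comes from A minor. It is labeled iv. E–G–B doesn't fit — on degree 5 A major would have E (V). Em is the degree-5 chord of A minor, so it is the borrowed v.

iv, v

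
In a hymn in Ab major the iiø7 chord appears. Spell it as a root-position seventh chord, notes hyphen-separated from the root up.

Bb-Db-Fb-Ab

iiø7 is built on scale degree 2, which is Bb in both Ab major and its parallel. Stacking thirds in Ab minor on Bb gives Bb–Db–Fb–Ab.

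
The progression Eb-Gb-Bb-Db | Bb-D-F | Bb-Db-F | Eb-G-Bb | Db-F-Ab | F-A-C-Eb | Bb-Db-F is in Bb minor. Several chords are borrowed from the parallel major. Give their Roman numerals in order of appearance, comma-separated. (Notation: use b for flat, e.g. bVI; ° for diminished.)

The diatonic triads in Bb minor (with V from harmonic minor) are Bbm, Cdim, Db, Ebm, F, Gb, Ab. Eb–Gb–Bb–Db = Ebm7, Bb–Db–F = Bbm, Db–F–Ab = Db and F–A–C–Eb = F7 all belong to that set. Bb–D–F is not: scale degree 1 in Bb minor carries Bbm (i). In Bb major the chord on that degree is Bb, so here it functions as I, borrowed from the parallel major. Eb–G–Bb is not: scale degree 4 in Bb minor carries Ebm (iv). In Bb major the chord on that degree is Eb, so here it functions as IV, borrowed from the parallel major.

I, IV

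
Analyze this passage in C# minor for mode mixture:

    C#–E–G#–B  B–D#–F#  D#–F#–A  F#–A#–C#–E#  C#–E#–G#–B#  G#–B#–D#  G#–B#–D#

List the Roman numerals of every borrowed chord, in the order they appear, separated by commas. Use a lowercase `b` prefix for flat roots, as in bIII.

The diatonic triads in C# minor (with V from harmonic minor) are C#m, D#dim, E, F#m, G#, A, B. C#–E–G#–B = C#m7, B–D#–F# = B, D#–F#–A = D#dim and G#–B#–D# = G# are all diatonic. But F#–A#–C#–E# is foreign: the diatonic iv on degree 4 is F#m, whereas F#maj7 comes from C# major. It is labeled IVmaj7. C#–E#–G#–B# doesn't fit — on degree 1 C# minor would have C#m (i). C#maj7 is the degree-1 chord of C# major, so it is the borrowed Imaj7.

IVmaj7, Imaj7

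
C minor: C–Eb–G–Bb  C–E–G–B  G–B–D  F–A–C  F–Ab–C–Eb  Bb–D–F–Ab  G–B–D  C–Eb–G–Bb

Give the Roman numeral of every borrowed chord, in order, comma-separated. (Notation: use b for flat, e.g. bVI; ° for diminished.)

The diatonic triads in C minor (with V from harmonic minor) are Cm, Ddim, Eb, Fm, G, Ab, Bb. C–Eb–G–Bb = Cm7, G–B–D = G, F–Ab–C–Eb = Fm7 and Bb–D–F–Ab = Bb7 are all diatonic. C–E–G–B doesn't fit — on degree 1 C minor would have Cm (i). Cmaj7 is the degree-1 chord of C major, so it is the borrowed Imaj7. But F–A–C is foreign: the diatonic iv on degree 4 is Fm, whereas F comes from C major. It is labeled IV.

Imaj7, IV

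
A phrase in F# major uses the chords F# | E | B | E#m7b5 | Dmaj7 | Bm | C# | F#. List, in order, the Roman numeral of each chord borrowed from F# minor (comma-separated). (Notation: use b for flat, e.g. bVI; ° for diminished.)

In F# major the diatonic chords are F#, G#m, A#m, B, C#, D#m, E#dim. Of the given chords, F#, B, E#m7b5 and C# are diatonic. E (E–G#–B) is not: scale degree 7 in F# major carries E#dim (vii°). In F# minor the chord on that degree is E, so here it functions as bVII, borrowed from the parallel minor. Dmaj7 (D–F#–A–C#) is not: scale degree 6 in F# major carries D#m (vi). In F# minor the chord on that degree is Dmaj7, so here it functions as bVImaj7, borrowed from the parallel minor. But Bm (B–D–F#) is foreign: the diatonic IV on degree 4 is B, whereas Bm comes from F# minor. It is labeled iv.

bVII, bVImaj7, iv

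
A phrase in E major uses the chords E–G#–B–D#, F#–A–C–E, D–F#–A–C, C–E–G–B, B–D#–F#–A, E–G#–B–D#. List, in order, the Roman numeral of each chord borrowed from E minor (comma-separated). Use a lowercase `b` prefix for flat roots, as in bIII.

iiø7, bVII7, bVImaj7

In E major the diatonic chords are E, F#m, G#m, A, B, C#m, D#dim. E–G#–B–D# = Emaj7 and B–D#–F#–A = B7 are both diatonic. F#–A–C–E doesn't fit — on degree 2 E major would have F#m (ii). F#m7b5 is the degree-2 chord of E minor, so it is the borrowed iiø7. But D–F#–A–C is foreign: the diatonic vii° on degree 7 is D#dim, whereas D7 comes from E minor. It is labeled bVII7. C–E–G–B is not: scale degree 6 in E major carries C#m (vi). In E minor the chord on that degree is Cmaj7, so here it functions as bVImaj7, borrowed from the parallel minor.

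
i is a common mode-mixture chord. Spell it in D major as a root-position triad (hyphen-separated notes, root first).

D-F-A

i is built on scale degree 1, which is D in both D major and its parallel. In D minor the chord on D is D–F–A.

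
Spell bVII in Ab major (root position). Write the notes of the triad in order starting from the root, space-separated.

The root of bVII is the lowered 7th degree: G becomes Gb. In Ab minor the chord on Gb is Gb–Bb–Db.

Gb Bb Db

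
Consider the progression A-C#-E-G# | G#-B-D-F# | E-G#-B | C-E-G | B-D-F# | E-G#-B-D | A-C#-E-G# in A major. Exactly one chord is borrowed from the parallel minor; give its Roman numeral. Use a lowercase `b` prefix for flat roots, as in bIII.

A major has the diatonic set A, Bm, C#m, D, E, F#m, G#dim. A–C#–E–G# = Amaj7, G#–B–D–F# = G#m7b5, E–G#–B = E, B–D–F# = Bm and E–G#–B–D = E7 are all diatonic. C–E–G is not: scale degree 3 in A major carries C#m (iii). In A minor the chord on that degree is C, so here it functions as bIII, borrowed from the parallel minor.

bIII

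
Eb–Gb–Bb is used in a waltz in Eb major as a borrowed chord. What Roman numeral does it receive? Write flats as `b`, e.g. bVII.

The root Eb is the diatonic 1st degree of Eb major; the borrowing shows in the chord quality. The diatonic chord on degree 1 would be Eb (I), but Eb–Gb–Bb is the minor chord from Eb minor. As a borrowed chord it is labeled i.

i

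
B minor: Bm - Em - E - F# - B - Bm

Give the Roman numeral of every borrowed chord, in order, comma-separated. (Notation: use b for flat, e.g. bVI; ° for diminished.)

IV, I

B minor has the diatonic set Bm, C#dim, D, Em, F#, G, A (with V from harmonic minor). Bm, Em and F# all belong to that set. E (E–G#–B) doesn't fit — on degree 4 B minor would have Em (iv). E is the degree-4 chord of B major, so it is the borrowed IV. B (B–D#–F#) doesn't fit — on degree 1 B minor would have Bm (i). B is the degree-1 chord of B major, so it is the borrowed I.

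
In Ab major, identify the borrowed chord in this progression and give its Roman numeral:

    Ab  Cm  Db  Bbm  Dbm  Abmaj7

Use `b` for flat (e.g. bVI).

In Ab major the diatonic chords are Ab, Bbm, Cm, Db, Eb, Fm, Gdim. Ab, Cm, Db, Bbm and Abmaj7 all belong to that set. But Dbm (Db–Fb–Ab) is foreign: the diatonic IV on degree 4 is Db, whereas Dbm comes from Ab minor. It is labeled iv.

iv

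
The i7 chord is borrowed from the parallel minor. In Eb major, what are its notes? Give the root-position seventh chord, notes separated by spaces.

i7 is built on scale degree 1, which is Eb in both Eb major and its parallel. In Eb minor the chord on Eb is Eb–Gb–Bb–Db.

Eb Gb Bb Db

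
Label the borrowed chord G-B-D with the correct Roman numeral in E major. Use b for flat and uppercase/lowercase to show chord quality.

The root G is the lowered 3rd scale degree — diatonically E major has G# there. Diatonically E major has G#m (iii) on that degree; G–B–D is instead the major chord native to E minor, so it takes the label bIII.

bIII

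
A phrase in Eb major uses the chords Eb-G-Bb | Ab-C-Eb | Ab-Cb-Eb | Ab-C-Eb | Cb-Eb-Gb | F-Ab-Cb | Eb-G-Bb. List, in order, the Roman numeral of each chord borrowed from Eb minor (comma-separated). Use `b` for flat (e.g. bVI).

Eb major has the diatonic set Eb, Fm, Gm, Ab, Bb, Cm, Ddim. Of the given chords, Eb–G–Bb = Eb and Ab–C–Eb = Ab are diatonic. But Ab–Cb–Eb is foreign: the diatonic IV on degree 4 is Ab, whereas Abm comes from Eb minor. It is labeled iv. Cb–Eb–Gb doesn't fit — on degree 6 Eb major would have Cm (vi). Cb is the degree-6 chord of Eb minor, so it is the borrowed bVI. F–Ab–Cb is not: scale degree 2 in Eb major carries Fm (ii). In Eb minor the chord on that degree is Fdim, so here it functions as ii°, borrowed from the parallel minor.

iv, bVI, ii°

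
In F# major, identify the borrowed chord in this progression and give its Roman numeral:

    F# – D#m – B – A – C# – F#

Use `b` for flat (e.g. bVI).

bIII

The diatonic triads in F# major are F#, G#m, A#m, B, C#, D#m, E#dim. F#, D#m, B and C# all belong to that set. A (A–C#–E) is not: scale degree 3 in F# major carries A#m (iii). In F# minor the chord on that degree is A, so here it functions as bIII, borrowed from the parallel minor.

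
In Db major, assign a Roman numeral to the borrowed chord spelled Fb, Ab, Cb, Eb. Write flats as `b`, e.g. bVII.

bIIImaj7

In Db major scale degree 3 is F; Fb is its lowered form, from Db minor. The diatonic chord on degree 3 would be Fm (iii), but Fb–Ab–Cb–Eb is the major-seventh chord from Db minor. As a borrowed chord it is labeled bIIImaj7.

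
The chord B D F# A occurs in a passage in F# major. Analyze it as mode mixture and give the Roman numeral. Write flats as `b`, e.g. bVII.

B is scale degree 4 in F# major. The diatonic chord on degree 4 would be B (IV), but B–D–F#–A is the minor-seventh chord from F# minor. As a borrowed chord it is labeled iv7.

iv7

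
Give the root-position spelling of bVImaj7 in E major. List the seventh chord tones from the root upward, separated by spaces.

bVImaj7 is built on the lowered scale degree 6. In E major degree 6 is C#; lowered it becomes C. Stacking thirds in E minor on C gives C–E–G–B.

C E G B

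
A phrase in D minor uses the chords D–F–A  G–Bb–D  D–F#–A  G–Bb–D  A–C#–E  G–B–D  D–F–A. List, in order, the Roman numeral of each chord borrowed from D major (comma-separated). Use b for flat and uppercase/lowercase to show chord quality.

The diatonic triads in D minor (with V from harmonic minor) are Dm, Edim, F, Gm, A, Bb, C. D–F–A = Dm, G–Bb–D = Gm and A–C#–E = A are all diatonic. D–F#–A is not: scale degree 1 in D minor carries Dm (i). In D major the chord on that degree is D, so here it functions as I, borrowed from the parallel major. G–B–D is not: scale degree 4 in D minor carries Gm (iv). In D major the chord on that degree is G, so here it functions as IV, borrowed from the parallel major.

I, IV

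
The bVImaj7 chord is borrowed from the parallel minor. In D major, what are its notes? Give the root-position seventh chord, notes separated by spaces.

Bb D F A

The root of bVImaj7 is the lowered 6th degree: B becomes Bb. Building the major-seventh chord from the parallel minor on Bb: Bb–D–F–A.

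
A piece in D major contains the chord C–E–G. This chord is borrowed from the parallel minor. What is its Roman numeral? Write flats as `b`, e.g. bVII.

C is the lowered form of scale degree 7 in D major (the diatonic degree 7 is C#). C–E–G is a major chord — the form found in D minor, not the diatonic vii° (C#dim). Borrowed into D major it is written bVII.

bVII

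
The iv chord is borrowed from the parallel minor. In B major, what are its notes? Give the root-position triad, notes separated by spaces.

E G B

The root, E, is scale degree 4 — the same note in B major and B minor; only the chord quality changes. Stacking thirds in B minor on E gives E–G–B.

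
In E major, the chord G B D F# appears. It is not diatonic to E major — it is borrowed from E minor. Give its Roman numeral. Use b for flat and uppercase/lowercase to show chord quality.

bIIImaj7

In E major scale degree 3 is G#; G is its lowered form, from E minor. Diatonically E major has G#m (iii) on that degree; G–B–D–F# is instead the major-seventh chord native to E minor, so it takes the label bIIImaj7.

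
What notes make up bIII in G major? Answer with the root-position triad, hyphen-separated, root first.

The root of bIII is the lowered 3rd degree: B becomes Bb. In G minor the chord on Bb is Bb–D–F.

Bb-D-F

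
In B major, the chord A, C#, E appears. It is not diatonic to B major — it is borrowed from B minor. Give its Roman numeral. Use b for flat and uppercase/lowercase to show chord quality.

bVII

A is the lowered form of scale degree 7 in B major (the diatonic degree 7 is A#). A–C#–E is a major chord — the form found in B minor, not the diatonic vii° (A#dim). Borrowed into B major it is written bVII.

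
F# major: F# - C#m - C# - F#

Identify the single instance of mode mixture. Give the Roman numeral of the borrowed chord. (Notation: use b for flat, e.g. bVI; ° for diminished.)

v

F# major has the diatonic set F#, G#m, A#m, B, C#, D#m, E#dim. F# and C# are both diatonic. C#m (C#–E–G#) is not: scale degree 5 in F# major carries C# (V). In F# minor the chord on that degree is C#m, so here it functions as v, borrowed from the parallel minor.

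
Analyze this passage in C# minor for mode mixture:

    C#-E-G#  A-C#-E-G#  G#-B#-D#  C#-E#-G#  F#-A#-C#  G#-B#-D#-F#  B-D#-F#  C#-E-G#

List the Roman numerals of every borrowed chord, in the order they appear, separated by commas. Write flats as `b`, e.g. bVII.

I, IV

C# minor has the diatonic set C#m, D#dim, E, F#m, G#, A, B (with V from harmonic minor). C#–E–G# = C#m, A–C#–E–G# = Amaj7, G#–B#–D# = G#, G#–B#–D#–F# = G#7 and B–D#–F# = B all belong to that set. C#–E#–G# is not: scale degree 1 in C# minor carries C#m (i). In C# major the chord on that degree is C#, so here it functions as I, borrowed from the parallel major. F#–A#–C# doesn't fit — on degree 4 C# minor would have F#m (iv). F# is the degree-4 chord of C# major, so it is the borrowed IV.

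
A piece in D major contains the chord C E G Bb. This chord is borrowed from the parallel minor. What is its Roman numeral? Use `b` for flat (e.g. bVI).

bVII7

C is the lowered form of scale degree 7 in D major (the diatonic degree 7 is C#). Diatonically D major has C#dim (vii°) on that degree; C–E–G–Bb is instead the dominant-seventh chord native to D minor, so it takes the label bVII7.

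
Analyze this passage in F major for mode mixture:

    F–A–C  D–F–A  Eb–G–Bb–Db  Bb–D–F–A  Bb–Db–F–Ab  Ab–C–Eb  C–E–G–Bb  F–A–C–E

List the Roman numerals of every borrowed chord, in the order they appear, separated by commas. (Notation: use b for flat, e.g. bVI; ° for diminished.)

bVII7, iv7, bIII

In F major the diatonic chords are F, Gm, Am, Bb, C, Dm, Edim. Of the given chords, F–A–C = F, D–F–A = Dm, Bb–D–F–A = Bbmaj7, C–E–G–Bb = C7 and F–A–C–E = Fmaj7 are diatonic. Eb–G–Bb–Db doesn't fit — on degree 7 F major would have Edim (vii°). Eb7 is the degree-7 chord of F minor, so it is the borrowed bVII7. Bb–Db–F–Ab doesn't fit — on degree 4 F major would have Bb (IV). Bbm7 is the degree-4 chord of F minor, so it is the borrowed iv7. But Ab–C–Eb is foreign: the diatonic iii on degree 3 is Am, whereas Ab comes from F minor. It is labeled bIII.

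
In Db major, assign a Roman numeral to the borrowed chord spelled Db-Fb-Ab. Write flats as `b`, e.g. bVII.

i

The root Db is the diatonic 1st degree of Db major; the borrowing shows in the chord quality. Diatonically Db major has Db (I) on that degree; Db–Fb–Ab is instead the minor chord native to Db minor, so it takes the label i.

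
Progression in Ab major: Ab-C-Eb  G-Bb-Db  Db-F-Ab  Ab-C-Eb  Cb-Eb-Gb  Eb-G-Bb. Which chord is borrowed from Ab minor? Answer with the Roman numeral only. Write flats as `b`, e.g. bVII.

bIII

In Ab major the diatonic chords are Ab, Bbm, Cm, Db, Eb, Fm, Gdim. Ab–C–Eb = Ab, G–Bb–Db = Gdim, Db–F–Ab = Db and Eb–G–Bb = Eb all belong to that set. Cb–Eb–Gb doesn't fit — on degree 3 Ab major would have Cm (iii). Cb is the degree-3 chord of Ab minor, so it is the borrowed bIII.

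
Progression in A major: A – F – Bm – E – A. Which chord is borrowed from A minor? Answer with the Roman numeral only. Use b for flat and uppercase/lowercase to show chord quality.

bVI

A major has the diatonic set A, Bm, C#m, D, E, F#m, G#dim. A, Bm and E are all diatonic. F (F–A–C) doesn't fit — on degree 6 A major would have F#m (vi). F is the degree-6 chord of A minor, so it is the borrowed bVI.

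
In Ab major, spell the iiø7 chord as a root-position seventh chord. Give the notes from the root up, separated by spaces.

Bb Db Fb Ab

The root, Bb, is scale degree 2 — the same note in Ab major and Ab minor; only the chord quality changes. Building the half-diminished-seventh chord from the parallel minor on Bb: Bb–Db–Fb–Ab.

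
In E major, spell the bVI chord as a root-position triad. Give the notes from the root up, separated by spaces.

C E G

The root of bVI is the lowered 6th degree: C# becomes C. Building the major chord from the parallel minor on C: C–E–G.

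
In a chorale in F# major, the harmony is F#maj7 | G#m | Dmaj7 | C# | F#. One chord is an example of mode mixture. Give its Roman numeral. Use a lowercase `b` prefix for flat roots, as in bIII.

bVImaj7

In F# major the diatonic chords are F#, G#m, A#m, B, C#, D#m, E#dim. F#maj7, G#m, C# and F# all belong to that set. Dmaj7 (D–F#–A–C#) is not: scale degree 6 in F# major carries D#m (vi). In F# minor the chord on that degree is Dmaj7, so here it functions as bVImaj7, borrowed from the parallel minor.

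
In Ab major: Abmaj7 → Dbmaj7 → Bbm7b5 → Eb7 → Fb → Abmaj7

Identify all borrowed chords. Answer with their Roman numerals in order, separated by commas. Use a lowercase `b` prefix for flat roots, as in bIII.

iiø7, bVI

Ab major has the diatonic set Ab, Bbm, Cm, Db, Eb, Fm, Gdim. Abmaj7, Dbmaj7 and Eb7 are all diatonic. But Bbm7b5 (Bb–Db–Fb–Ab) is foreign: the diatonic ii on degree 2 is Bbm, whereas Bbm7b5 comes from Ab minor. It is labeled iiø7. But Fb (Fb–Ab–Cb) is foreign: the diatonic vi on degree 6 is Fm, whereas Fb comes from Ab minor. It is labeled bVI.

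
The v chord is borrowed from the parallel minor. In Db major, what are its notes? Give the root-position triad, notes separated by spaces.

The root, Ab, is scale degree 5 — the same note in Db major and Db minor; only the chord quality changes. Building the minor chord from the parallel minor on Ab: Ab–Cb–Eb.

Ab Cb Eb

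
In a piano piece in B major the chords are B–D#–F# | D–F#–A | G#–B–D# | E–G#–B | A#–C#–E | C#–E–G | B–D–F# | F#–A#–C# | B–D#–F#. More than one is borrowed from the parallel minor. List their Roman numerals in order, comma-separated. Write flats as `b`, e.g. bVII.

In B major the diatonic chords are B, C#m, D#m, E, F#, G#m, A#dim. B–D#–F# = B, G#–B–D# = G#m, E–G#–B = E, A#–C#–E = A#dim and F#–A#–C# = F# all belong to that set. D–F#–A doesn't fit — on degree 3 B major would have D#m (iii). D is the degree-3 chord of B minor, so it is the borrowed bIII. But C#–E–G is foreign: the diatonic ii on degree 2 is C#m, whereas C#dim comes from B minor. It is labeled ii°. But B–D–F# is foreign: the diatonic I on degree 1 is B, whereas Bm comes from B minor. It is labeled i.

bIII, ii°, i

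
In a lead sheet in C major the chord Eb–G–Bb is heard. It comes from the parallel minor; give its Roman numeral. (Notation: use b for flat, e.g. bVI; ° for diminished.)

bIII

In C major scale degree 3 is E; Eb is its lowered form, from C minor. Diatonically C major has Em (iii) on that degree; Eb–G–Bb is instead the major chord native to C minor, so it takes the label bIII.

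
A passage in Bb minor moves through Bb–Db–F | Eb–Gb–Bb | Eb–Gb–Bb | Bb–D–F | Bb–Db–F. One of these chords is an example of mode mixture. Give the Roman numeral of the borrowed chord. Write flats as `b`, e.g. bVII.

The diatonic triads in Bb minor (with V from harmonic minor) are Bbm, Cdim, Db, Ebm, F, Gb, Ab. Bb–Db–F = Bbm and Eb–Gb–Bb = Ebm are both diatonic. Bb–D–F is not: scale degree 1 in Bb minor carries Bbm (i). In Bb major the chord on that degree is Bb, so here it functions as I, borrowed from the parallel major.

I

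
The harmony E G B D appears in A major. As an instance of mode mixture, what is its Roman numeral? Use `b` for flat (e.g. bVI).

E is scale degree 5 in A major. Diatonically A major has E (V) on that degree; E–G–B–D is instead the minor-seventh chord native to A minor, so it takes the label v7.

v7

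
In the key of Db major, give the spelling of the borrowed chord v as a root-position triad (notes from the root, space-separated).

v is built on scale degree 5, which is Ab in both Db major and its parallel. Building the minor chord from the parallel minor on Ab: Ab–Cb–Eb.

Ab Cb Eb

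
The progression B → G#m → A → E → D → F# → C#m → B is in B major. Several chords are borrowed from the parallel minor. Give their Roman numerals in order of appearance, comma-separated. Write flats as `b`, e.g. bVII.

In B major the diatonic chords are B, C#m, D#m, E, F#, G#m, A#dim. B, G#m, E, F# and C#m are all diatonic. But A (A–C#–E) is foreign: the diatonic vii° on degree 7 is A#dim, whereas A comes from B minor. It is labeled bVII. But D (D–F#–A) is foreign: the diatonic iii on degree 3 is D#m, whereas D comes from B minor. It is labeled bIII.

bVII, bIII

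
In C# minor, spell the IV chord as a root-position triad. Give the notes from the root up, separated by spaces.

F# A# C#

The root, F#, is scale degree 4 — the same note in C# minor and C# major; only the chord quality changes. In C# major the chord on F# is F#–A#–C#.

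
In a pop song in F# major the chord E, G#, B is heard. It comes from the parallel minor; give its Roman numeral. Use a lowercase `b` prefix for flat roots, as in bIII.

bVII

In F# major scale degree 7 is E#; E is its lowered form, from F# minor. E–G#–B is a major chord — the form found in F# minor, not the diatonic vii° (E#dim). Borrowed into F# major it is written bVII.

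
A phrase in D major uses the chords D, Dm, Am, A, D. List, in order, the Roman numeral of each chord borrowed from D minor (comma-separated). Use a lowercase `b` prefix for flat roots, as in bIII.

In D major the diatonic chords are D, Em, F#m, G, A, Bm, C#dim. Of the given chords, D and A are diatonic. Dm (D–F–A) doesn't fit — on degree 1 D major would have D (I). Dm is the degree-1 chord of D minor, so it is the borrowed i. Am (A–C–E) doesn't fit — on degree 5 D major would have A (V). Am is the degree-5 chord of D minor, so it is the borrowed v.

i, v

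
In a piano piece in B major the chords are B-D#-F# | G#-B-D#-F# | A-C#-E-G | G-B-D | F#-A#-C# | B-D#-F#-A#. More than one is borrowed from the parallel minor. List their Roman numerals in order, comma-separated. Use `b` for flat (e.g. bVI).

bVII7, bVI

B major has the diatonic set B, C#m, D#m, E, F#, G#m, A#dim. B–D#–F# = B, G#–B–D#–F# = G#m7, F#–A#–C# = F# and B–D#–F#–A# = Bmaj7 are all diatonic. A–C#–E–G doesn't fit — on degree 7 B major would have A#dim (vii°). A7 is the degree-7 chord of B minor, so it is the borrowed bVII7. But G–B–D is foreign: the diatonic vi on degree 6 is G#m, whereas G comes from B minor. It is labeled bVI.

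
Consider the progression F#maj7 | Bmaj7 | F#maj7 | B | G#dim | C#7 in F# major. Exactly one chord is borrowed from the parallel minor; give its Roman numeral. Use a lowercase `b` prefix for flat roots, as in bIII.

ii°

F# major has the diatonic set F#, G#m, A#m, B, C#, D#m, E#dim. Of the given chords, F#maj7, Bmaj7, B and C#7 are diatonic. But G#dim (G#–B–D) is foreign: the diatonic ii on degree 2 is G#m, whereas G#dim comes from F# minor. It is labeled ii°.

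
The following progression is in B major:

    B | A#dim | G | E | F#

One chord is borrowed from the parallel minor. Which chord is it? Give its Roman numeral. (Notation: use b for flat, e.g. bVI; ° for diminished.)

bVI

B major has the diatonic set B, C#m, D#m, E, F#, G#m, A#dim. Of the given chords, B, A#dim, E and F# are diatonic. G (G–B–D) is not: scale degree 6 in B major carries G#m (vi). In B minor the chord on that degree is G, so here it functions as bVI, borrowed from the parallel minor.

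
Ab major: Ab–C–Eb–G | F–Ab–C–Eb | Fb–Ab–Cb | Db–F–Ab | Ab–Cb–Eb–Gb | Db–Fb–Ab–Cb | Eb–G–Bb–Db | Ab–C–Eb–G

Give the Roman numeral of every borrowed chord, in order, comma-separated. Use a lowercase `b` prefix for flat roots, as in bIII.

bVI, i7, iv7

The diatonic triads in Ab major are Ab, Bbm, Cm, Db, Eb, Fm, Gdim. Of the given chords, Ab–C–Eb–G = Abmaj7, F–Ab–C–Eb = Fm7, Db–F–Ab = Db and Eb–G–Bb–Db = Eb7 are diatonic. Fb–Ab–Cb doesn't fit — on degree 6 Ab major would have Fm (vi). Fb is the degree-6 chord of Ab minor, so it is the borrowed bVI. Ab–Cb–Eb–Gb doesn't fit — on degree 1 Ab major would have Ab (I). Abm7 is the degree-1 chord of Ab minor, so it is the borrowed i7. But Db–Fb–Ab–Cb is foreign: the diatonic IV on degree 4 is Db, whereas Dbm7 comes from Ab minor. It is labeled iv7.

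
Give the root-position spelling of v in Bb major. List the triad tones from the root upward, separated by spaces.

F Ab C

The root, F, is scale degree 5 — the same note in Bb major and Bb minor; only the chord quality changes. Building the minor chord from the parallel minor on F: F–Ab–C.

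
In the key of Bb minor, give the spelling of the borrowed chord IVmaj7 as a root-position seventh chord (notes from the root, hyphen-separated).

IVmaj7 is built on scale degree 4, which is Eb in both Bb minor and its parallel. Stacking thirds in Bb major on Eb gives Eb–G–Bb–D.

Eb-G-Bb-D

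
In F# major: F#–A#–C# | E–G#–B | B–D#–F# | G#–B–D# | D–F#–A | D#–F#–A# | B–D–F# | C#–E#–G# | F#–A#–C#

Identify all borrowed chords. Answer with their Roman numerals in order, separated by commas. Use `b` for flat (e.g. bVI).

bVII, bVI, iv

The diatonic triads in F# major are F#, G#m, A#m, B, C#, D#m, E#dim. Of the given chords, F#–A#–C# = F#, B–D#–F# = B, G#–B–D# = G#m, D#–F#–A# = D#m and C#–E#–G# = C# are diatonic. But E–G#–B is foreign: the diatonic vii° on degree 7 is E#dim, whereas E comes from F# minor. It is labeled bVII. But D–F#–A is foreign: the diatonic vi on degree 6 is D#m, whereas D comes from F# minor. It is labeled bVI. B–D–F# is not: scale degree 4 in F# major carries B (IV). In F# minor the chord on that degree is Bm, so here it functions as iv, borrowed from the parallel minor.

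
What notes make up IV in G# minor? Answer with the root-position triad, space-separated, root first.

C# E# G#

The root, C#, is scale degree 4 — the same note in G# minor and G# major; only the chord quality changes. Stacking thirds in G# major on C# gives C#–E#–G#.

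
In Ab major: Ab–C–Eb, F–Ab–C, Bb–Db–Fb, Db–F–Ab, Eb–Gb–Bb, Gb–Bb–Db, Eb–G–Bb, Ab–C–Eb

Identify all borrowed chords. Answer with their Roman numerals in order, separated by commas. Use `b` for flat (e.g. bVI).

Ab major has the diatonic set Ab, Bbm, Cm, Db, Eb, Fm, Gdim. Ab–C–Eb = Ab, F–Ab–C = Fm, Db–F–Ab = Db and Eb–G–Bb = Eb all belong to that set. But Bb–Db–Fb is foreign: the diatonic ii on degree 2 is Bbm, whereas Bbdim comes from Ab minor. It is labeled ii°. Eb–Gb–Bb is not: scale degree 5 in Ab major carries Eb (V). In Ab minor the chord on that degree is Ebm, so here it functions as v, borrowed from the parallel minor. Gb–Bb–Db is not: scale degree 7 in Ab major carries Gdim (vii°). In Ab minor the chord on that degree is Gb, so here it functions as bVII, borrowed from the parallel minor.

ii°, v, bVII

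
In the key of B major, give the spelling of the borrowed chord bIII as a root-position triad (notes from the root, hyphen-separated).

D-F#-A

Scale degree 3 in B major is D#. bIII uses the lowered form, D, taken from B minor. In B minor the chord on D is D–F#–A.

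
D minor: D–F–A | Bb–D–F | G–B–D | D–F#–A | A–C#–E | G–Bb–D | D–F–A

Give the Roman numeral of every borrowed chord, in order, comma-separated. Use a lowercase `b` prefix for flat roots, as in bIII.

D minor has the diatonic set Dm, Edim, F, Gm, A, Bb, C (with V from harmonic minor). D–F–A = Dm, Bb–D–F = Bb, A–C#–E = A and G–Bb–D = Gm are all diatonic. G–B–D doesn't fit — on degree 4 D minor would have Gm (iv). G is the degree-4 chord of D major, so it is the borrowed IV. D–F#–A doesn't fit — on degree 1 D minor would have Dm (i). D is the degree-1 chord of D major, so it is the borrowed I.

IV, I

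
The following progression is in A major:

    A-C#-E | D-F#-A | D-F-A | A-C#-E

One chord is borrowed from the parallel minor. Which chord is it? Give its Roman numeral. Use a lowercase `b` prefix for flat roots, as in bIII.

A major has the diatonic set A, Bm, C#m, D, E, F#m, G#dim. Of the given chords, A–C#–E = A and D–F#–A = D are diatonic. D–F–A doesn't fit — on degree 4 A major would have D (IV). Dm is the degree-4 chord of A minor, so it is the borrowed iv.

iv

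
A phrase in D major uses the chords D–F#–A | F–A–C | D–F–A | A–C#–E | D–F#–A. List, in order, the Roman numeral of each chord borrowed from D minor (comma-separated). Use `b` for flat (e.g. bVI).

D major has the diatonic set D, Em, F#m, G, A, Bm, C#dim. D–F#–A = D and A–C#–E = A are both diatonic. But F–A–C is foreign: the diatonic iii on degree 3 is F#m, whereas F comes from D minor. It is labeled bIII. But D–F–A is foreign: the diatonic I on degree 1 is D, whereas Dm comes from D minor. It is labeled i.

bIII, i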